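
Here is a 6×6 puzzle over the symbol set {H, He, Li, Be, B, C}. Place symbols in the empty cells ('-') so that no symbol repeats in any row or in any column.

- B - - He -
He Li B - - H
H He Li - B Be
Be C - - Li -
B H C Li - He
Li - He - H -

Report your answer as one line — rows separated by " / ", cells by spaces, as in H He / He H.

C B Be H He Li / He Li B Be C H / H He Li C B Be / Be C H He Li B / B H C Li Be He / Li Be He B H C

(r1,c1) = C
(r1,c6) = Li
(r3,c4) = C
(r4,c3) = H
(r4,c6) = B
(r5,c5) = Be
(r6,c2) = Be
(r6,c4) = B
(r6,c6) = C
(r1,c3) = Be
(r1,c4) = H
(r2,c4) = Be
(r2,c5) = C
(r4,c4) = He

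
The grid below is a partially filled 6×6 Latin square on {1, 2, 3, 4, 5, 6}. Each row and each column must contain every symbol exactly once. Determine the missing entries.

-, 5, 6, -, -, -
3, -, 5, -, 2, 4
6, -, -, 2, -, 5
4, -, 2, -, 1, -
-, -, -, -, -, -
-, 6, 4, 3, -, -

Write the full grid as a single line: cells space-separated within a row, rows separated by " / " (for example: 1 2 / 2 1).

(r2,c2): row 2 has {2,3,4,5}; column 2 has {5,6}, so it must be 1.
(r2,c4): row 2 has {1,2,3,4,5}; column 4 has {2,3}, so it must be 6.
(r4,c2): row 4 has {1,2,4}; column 2 has {1,5,6}, so it must be 3.
(r4,c4): row 4 has {1,2,3,4}; column 4 has {2,3,6}, so it must be 5.
(r4,c6): row 4 has {1,2,3,4,5}; column 6 has {4,5}, so it must be 6.
(r6,c5): row 6 has {3,4,6}; column 5 has {1,2}, so it must be 5.
(r3,c2): row 3 has {2,5,6}; column 2 has {1,3,5,6}, so it must be 4.
(r3,c5): row 3 has {2,4,5,6}; column 5 has {1,2,5}, so it must be 3.
(r5,c2): row 5 is empty so far; column 2 has {1,3,4,5,6}, so it must be 2.
(r1,c5): row 1 has {5,6}; column 5 has {1,2,3,5}, so it must be 4.
(r3,c3): row 3 has {2,3,4,5,6}; column 3 has {2,4,5,6}, so it must be 1.
(r5,c3): row 5 has {2}; column 3 has {1,2,4,5,6}, so it must be 3.
(r5,c5): row 5 has {2,3}; column 5 has {1,2,3,4,5}, so it must be 6.
(r5,c6): row 5 has {2,3,6}; column 6 has {4,5,6}, so it must be 1.
(r6,c6): row 6 has {3,4,5,6}; column 6 has {1,4,5,6}, so it must be 2.
(r1,c4): row 1 has {4,5,6}; column 4 has {2,3,5,6}, so it must be 1.
(r1,c6): row 1 has {1,4,5,6}; column 6 has {1,2,4,5,6}, so it must be 3.
(r5,c1): row 5 has {1,2,3,6}; column 1 has {3,4,6}, so it must be 5.
(r5,c4): row 5 has {1,2,3,5,6}; column 4 has {1,2,3,5,6}, so it must be 4.
(r6,c1): row 6 has {2,3,4,5,6}; column 1 has {3,4,5,6}, so it must be 1.
(r1,c1): row 1 has {1,3,4,5,6}; column 1 has {1,3,4,5,6}, so it must be 2.

2 5 6 1 4 3 / 3 1 5 6 2 4 / 6 4 1 2 3 5 / 4 3 2 5 1 6 / 5 2 3 4 6 1 / 1 6 4 3 5 2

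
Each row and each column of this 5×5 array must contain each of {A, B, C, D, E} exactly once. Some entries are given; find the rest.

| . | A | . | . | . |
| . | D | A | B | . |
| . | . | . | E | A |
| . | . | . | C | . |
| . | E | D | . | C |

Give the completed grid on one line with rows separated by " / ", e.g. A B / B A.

E A C D B / C D A B E / D C B E A / A B E C D / B E D A C

(r1,c4) = D
(r2,c5) = E
(r4,c2) = B
(r4,c3) = E
(r4,c5) = D
(r5,c4) = A
(r1,c5) = B
(r2,c1) = C
(r3,c2) = C
(r3,c3) = B
(r4,c1) = A
(r5,c1) = B
(r1,c1) = E
(r1,c3) = C
(r3,c1) = D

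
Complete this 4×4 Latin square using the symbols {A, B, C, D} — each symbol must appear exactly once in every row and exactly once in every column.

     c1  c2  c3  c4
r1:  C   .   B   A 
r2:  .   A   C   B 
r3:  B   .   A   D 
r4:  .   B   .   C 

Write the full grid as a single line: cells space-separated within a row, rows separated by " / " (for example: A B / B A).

row 1 has {A,B,C}; column 2 has {A,B} — only D is left for (r1,c2).
row 2 has {A,B,C}; column 1 has {B,C} — only D is left for (r2,c1).
row 3 has {A,B,D}; column 2 has {A,B,D} — only C is left for (r3,c2).
row 4 has {B,C}; column 1 has {B,C,D} — only A is left for (r4,c1).
row 4 has {A,B,C}; column 3 has {A,B,C} — only D is left for (r4,c3).

C D B A / D A C B / B C A D / A B D C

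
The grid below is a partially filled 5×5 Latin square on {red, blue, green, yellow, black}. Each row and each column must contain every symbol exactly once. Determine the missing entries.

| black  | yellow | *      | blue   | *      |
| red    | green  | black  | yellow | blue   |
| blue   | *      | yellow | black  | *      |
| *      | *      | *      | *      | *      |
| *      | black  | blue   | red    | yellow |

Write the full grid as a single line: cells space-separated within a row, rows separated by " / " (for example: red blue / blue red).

black yellow green blue red / red green black yellow blue / blue red yellow black green / yellow blue red green black / green black blue red yellow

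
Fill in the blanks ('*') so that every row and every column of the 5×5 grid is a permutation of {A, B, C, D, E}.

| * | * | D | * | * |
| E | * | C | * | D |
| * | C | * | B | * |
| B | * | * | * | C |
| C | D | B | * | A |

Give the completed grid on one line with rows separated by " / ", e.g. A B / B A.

(r1,c1) = A
(r2,c4) = A
(r3,c1) = D
(r3,c5) = E
(r5,c4) = E
(r1,c4) = C
(r1,c5) = B
(r2,c2) = B
(r3,c3) = A
(r4,c3) = E
(r4,c4) = D
(r1,c2) = E
(r4,c2) = A

A E D C B / E B C A D / D C A B E / B A E D C / C D B E A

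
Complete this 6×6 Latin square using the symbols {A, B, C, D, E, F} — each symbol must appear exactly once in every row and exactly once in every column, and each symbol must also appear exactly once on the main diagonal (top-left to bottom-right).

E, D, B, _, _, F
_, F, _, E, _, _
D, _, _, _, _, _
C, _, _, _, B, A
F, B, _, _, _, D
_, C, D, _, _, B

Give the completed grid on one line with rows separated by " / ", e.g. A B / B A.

E D B A C F / B F A E D C / D A C B F E / C E F D B A / F B E C A D / A C D F E B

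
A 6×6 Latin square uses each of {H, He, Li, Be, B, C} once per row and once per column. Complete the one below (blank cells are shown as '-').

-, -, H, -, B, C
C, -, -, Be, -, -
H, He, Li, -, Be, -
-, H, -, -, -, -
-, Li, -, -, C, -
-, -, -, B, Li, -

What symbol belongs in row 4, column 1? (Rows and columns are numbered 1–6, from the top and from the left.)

B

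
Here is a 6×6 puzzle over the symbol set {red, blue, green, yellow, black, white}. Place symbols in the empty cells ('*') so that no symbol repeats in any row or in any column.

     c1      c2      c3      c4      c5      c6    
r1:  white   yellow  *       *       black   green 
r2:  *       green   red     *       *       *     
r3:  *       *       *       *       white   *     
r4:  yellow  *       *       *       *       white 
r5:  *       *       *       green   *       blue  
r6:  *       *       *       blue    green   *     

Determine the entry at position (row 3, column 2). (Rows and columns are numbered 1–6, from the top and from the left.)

blue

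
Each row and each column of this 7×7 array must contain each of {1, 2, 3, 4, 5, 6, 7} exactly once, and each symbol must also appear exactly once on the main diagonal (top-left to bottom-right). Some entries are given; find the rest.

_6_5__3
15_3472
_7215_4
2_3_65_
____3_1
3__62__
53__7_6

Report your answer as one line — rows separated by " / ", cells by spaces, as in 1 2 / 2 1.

7 6 4 5 1 2 3 / 1 5 6 3 4 7 2 / 6 7 2 1 5 3 4 / 2 1 3 4 6 5 7 / 4 2 5 7 3 6 1 / 3 4 7 6 2 1 5 / 5 3 1 2 7 4 6

(r1,c5) = 1
(r2,c3) = 6
(r3,c1) = 6
(r3,c6) = 3
(r4,c7) = 7
(r6,c7) = 5
(r4,c4) = 4
(r6,c6) = 1
(r7,c4) = 2
(r7,c6) = 4
(r1,c1) = 7
(r1,c3) = 4
(r1,c6) = 2
(r4,c2) = 1
(r5,c1) = 4
(r5,c2) = 2
(r5,c4) = 7
(r5,c6) = 6
(r6,c2) = 4
(r6,c3) = 7
(r7,c3) = 1
(r5,c3) = 5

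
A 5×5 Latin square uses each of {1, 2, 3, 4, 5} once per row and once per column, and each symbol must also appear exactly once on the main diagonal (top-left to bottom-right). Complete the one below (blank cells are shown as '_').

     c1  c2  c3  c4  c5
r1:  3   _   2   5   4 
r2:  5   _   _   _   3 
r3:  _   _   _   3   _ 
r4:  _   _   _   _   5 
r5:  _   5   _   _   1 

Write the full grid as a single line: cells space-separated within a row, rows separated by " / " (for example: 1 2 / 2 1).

Cell (r1,c2): row 1 has {2,3,4,5}; column 2 has {5} → 1.
Cell (r3,c5): row 3 has {3}; column 5 has {1,3,4,5} → 2.
Cell (r3,c2): row 3 has {2,3}; column 2 has {1,5} → 4.
Cell (r3,c3): row 3 has {2,3,4}; column 3 has {2}; the diagonal has {1,3} → 5.
Cell (r2,c2): row 2 has {3,5}; column 2 has {1,4,5}; the diagonal has {1,3,5} → 2.
Cell (r3,c1): row 3 has {2,3,4,5}; column 1 has {3,5} → 1.
Cell (r4,c2): row 4 has {5}; column 2 has {1,2,4,5} → 3.
Cell (r4,c4): row 4 has {3,5}; column 4 has {3,5}; the diagonal has {1,2,3,5} → 4.
Cell (r5,c4): row 5 has {1,5}; column 4 has {3,4,5} → 2.
Cell (r2,c4): row 2 has {2,3,5}; column 4 has {2,3,4,5} → 1.
Cell (r4,c1): row 4 has {3,4,5}; column 1 has {1,3,5} → 2.
Cell (r4,c3): row 4 has {2,3,4,5}; column 3 has {2,5} → 1.
Cell (r5,c1): row 5 has {1,2,5}; column 1 has {1,2,3,5} → 4.
Cell (r5,c3): row 5 has {1,2,4,5}; column 3 has {1,2,5} → 3.
Cell (r2,c3): row 2 has {1,2,3,5}; column 3 has {1,2,3,5} → 4.

3 1 2 5 4 / 5 2 4 1 3 / 1 4 5 3 2 / 2 3 1 4 5 / 4 5 3 2 1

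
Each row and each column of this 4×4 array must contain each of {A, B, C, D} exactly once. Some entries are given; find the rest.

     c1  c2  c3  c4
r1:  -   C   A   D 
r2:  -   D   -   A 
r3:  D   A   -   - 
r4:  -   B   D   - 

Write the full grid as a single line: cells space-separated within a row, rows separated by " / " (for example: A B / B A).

Cell (r1,c1): row 1 has {A,C,D}; column 1 has {D} → B.
Cell (r2,c1): row 2 has {A,D}; column 1 has {B,D} → C.
Cell (r2,c3): row 2 has {A,C,D}; column 3 has {A,D} → B.
Cell (r3,c3): row 3 has {A,D}; column 3 has {A,B,D} → C.
Cell (r3,c4): row 3 has {A,C,D}; column 4 has {A,D} → B.
Cell (r4,c1): row 4 has {B,D}; column 1 has {B,C,D} → A.
Cell (r4,c4): row 4 has {A,B,D}; column 4 has {A,B,D} → C.

B C A D / C D B A / D A C B / A B D C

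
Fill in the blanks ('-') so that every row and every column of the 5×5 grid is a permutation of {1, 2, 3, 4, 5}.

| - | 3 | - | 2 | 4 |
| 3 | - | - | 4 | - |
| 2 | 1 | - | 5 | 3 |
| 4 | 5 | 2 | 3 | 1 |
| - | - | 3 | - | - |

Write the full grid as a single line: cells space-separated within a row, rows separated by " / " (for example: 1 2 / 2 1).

(r2,c2): row 2 has {3,4}; column 2 has {1,3,5}, so it must be 2.
(r2,c5): row 2 has {2,3,4}; column 5 has {1,3,4}, so it must be 5.
(r3,c3): row 3 has {1,2,3,5}; column 3 has {2,3}, so it must be 4.
(r5,c2): row 5 has {3}; column 2 has {1,2,3,5}, so it must be 4.
(r5,c4): row 5 has {3,4}; column 4 has {2,3,4,5}, so it must be 1.
(r5,c5): row 5 has {1,3,4}; column 5 has {1,3,4,5}, so it must be 2.
(r2,c3): row 2 has {2,3,4,5}; column 3 has {2,3,4}, so it must be 1.
(r5,c1): row 5 has {1,2,3,4}; column 1 has {2,3,4}, so it must be 5.
(r1,c1): row 1 has {2,3,4}; column 1 has {2,3,4,5}, so it must be 1.
(r1,c3): row 1 has {1,2,3,4}; column 3 has {1,2,3,4}, so it must be 5.

1 3 5 2 4 / 3 2 1 4 5 / 2 1 4 5 3 / 4 5 2 3 1 / 5 4 3 1 2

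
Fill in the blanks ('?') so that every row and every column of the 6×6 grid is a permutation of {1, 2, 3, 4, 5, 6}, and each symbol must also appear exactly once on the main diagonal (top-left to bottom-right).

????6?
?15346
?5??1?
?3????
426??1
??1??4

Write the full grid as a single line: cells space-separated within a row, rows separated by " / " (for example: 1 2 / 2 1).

(r1,c2): row 1 has {6}; column 2 has {1,2,3,5}, so it must be 4.
(r2,c1): row 2 has {1,3,4,5,6}; column 1 has {4}, so it must be 2.
(r5,c4): row 5 has {1,2,4,6}; column 4 has {3}, so it must be 5.
(r5,c5): row 5 has {1,2,4,5,6}; column 5 has {1,4,6}; the diagonal has {1,4}, so it must be 3.
(r6,c2): row 6 has {1,4}; column 2 has {1,2,3,4,5}, so it must be 6.
(r6,c4): row 6 has {1,4,6}; column 4 has {3,5}, so it must be 2.
(r6,c5): row 6 has {1,2,4,6}; column 5 has {1,3,4,6}, so it must be 5.
(r1,c1): row 1 has {4,6}; column 1 has {2,4}; the diagonal has {1,3,4}, so it must be 5.
(r1,c4): row 1 has {4,5,6}; column 4 has {2,3,5}, so it must be 1.
(r3,c3): row 3 has {1,5}; column 3 has {1,5,6}; the diagonal has {1,3,4,5}, so it must be 2.
(r3,c6): row 3 has {1,2,5}; column 6 has {1,4,6}, so it must be 3.
(r4,c3): row 4 has {3}; column 3 has {1,2,5,6}, so it must be 4.
(r4,c4): row 4 has {3,4}; column 4 has {1,2,3,5}; the diagonal has {1,2,3,4,5}, so it must be 6.
(r4,c5): row 4 has {3,4,6}; column 5 has {1,3,4,5,6}, so it must be 2.
(r4,c6): row 4 has {2,3,4,6}; column 6 has {1,3,4,6}, so it must be 5.
(r6,c1): row 6 has {1,2,4,5,6}; column 1 has {2,4,5}, so it must be 3.
(r1,c3): row 1 has {1,4,5,6}; column 3 has {1,2,4,5,6}, so it must be 3.
(r1,c6): row 1 has {1,3,4,5,6}; column 6 has {1,3,4,5,6}, so it must be 2.
(r3,c1): row 3 has {1,2,3,5}; column 1 has {2,3,4,5}, so it must be 6.
(r3,c4): row 3 has {1,2,3,5,6}; column 4 has {1,2,3,5,6}, so it must be 4.
(r4,c1): row 4 has {2,3,4,5,6}; column 1 has {2,3,4,5,6}, so it must be 1.

5 4 3 1 6 2 / 2 1 5 3 4 6 / 6 5 2 4 1 3 / 1 3 4 6 2 5 / 4 2 6 5 3 1 / 3 6 1 2 5 4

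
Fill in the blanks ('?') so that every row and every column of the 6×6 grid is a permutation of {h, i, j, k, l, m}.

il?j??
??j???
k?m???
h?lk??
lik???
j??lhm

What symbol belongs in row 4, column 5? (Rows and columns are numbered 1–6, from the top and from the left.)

i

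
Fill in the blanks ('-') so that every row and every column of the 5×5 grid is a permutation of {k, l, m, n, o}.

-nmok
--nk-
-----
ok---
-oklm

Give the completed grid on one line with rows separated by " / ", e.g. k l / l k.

l n m o k / m l n k o / k m o n l / o k l m n / n o k l m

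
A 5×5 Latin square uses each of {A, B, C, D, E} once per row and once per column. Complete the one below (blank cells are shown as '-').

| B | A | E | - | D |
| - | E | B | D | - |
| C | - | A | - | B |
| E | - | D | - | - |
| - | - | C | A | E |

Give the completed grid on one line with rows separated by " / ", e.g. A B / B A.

B A E C D / A E B D C / C D A E B / E C D B A / D B C A E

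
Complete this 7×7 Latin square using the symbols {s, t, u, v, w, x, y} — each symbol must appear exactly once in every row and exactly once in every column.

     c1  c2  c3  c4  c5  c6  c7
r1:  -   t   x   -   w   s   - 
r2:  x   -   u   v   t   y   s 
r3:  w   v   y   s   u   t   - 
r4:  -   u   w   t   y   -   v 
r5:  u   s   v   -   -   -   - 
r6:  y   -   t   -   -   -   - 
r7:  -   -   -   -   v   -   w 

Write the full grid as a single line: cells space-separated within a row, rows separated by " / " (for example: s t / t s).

(r1,c1) = v
(r2,c2) = w
(r3,c7) = x
(r4,c1) = s
(r4,c6) = x
(r5,c5) = x
(r5,c6) = w
(r6,c2) = x
(r6,c5) = s
(r6,c7) = u
(r7,c1) = t
(r7,c2) = y
(r7,c3) = s
(r7,c6) = u
(r1,c7) = y
(r5,c4) = y
(r5,c7) = t
(r6,c4) = w
(r6,c6) = v
(r7,c4) = x
(r1,c4) = u

v t x u w s y / x w u v t y s / w v y s u t x / s u w t y x v / u s v y x w t / y x t w s v u / t y s x v u w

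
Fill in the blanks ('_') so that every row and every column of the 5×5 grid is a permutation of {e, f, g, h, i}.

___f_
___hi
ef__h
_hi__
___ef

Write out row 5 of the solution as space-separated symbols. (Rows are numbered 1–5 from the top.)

i g h e f

(r3,c3) = g
(r3,c4) = i
(r4,c4) = g
(r4,c5) = e
(r5,c3) = h
(r1,c3) = e
(r1,c5) = g
(r2,c3) = f
(r4,c1) = f
(r1,c2) = i
(r2,c1) = g
(r2,c2) = e
(r5,c1) = i
(r5,c2) = g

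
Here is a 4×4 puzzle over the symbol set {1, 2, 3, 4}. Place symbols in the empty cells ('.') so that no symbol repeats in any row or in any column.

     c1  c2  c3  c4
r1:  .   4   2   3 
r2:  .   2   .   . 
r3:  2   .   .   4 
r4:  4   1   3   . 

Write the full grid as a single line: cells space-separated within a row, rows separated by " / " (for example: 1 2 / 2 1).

1 4 2 3 / 3 2 4 1 / 2 3 1 4 / 4 1 3 2

Cell (r1,c1): row 1 has {2,3,4}; column 1 has {2,4} → 1.
Cell (r2,c1): row 2 has {2}; column 1 has {1,2,4} → 3.
Cell (r2,c4): row 2 has {2,3}; column 4 has {3,4} → 1.
Cell (r3,c2): row 3 has {2,4}; column 2 has {1,2,4} → 3.
Cell (r3,c3): row 3 has {2,3,4}; column 3 has {2,3} → 1.
Cell (r4,c4): row 4 has {1,3,4}; column 4 has {1,3,4} → 2.
Cell (r2,c3): row 2 has {1,2,3}; column 3 has {1,2,3} → 4.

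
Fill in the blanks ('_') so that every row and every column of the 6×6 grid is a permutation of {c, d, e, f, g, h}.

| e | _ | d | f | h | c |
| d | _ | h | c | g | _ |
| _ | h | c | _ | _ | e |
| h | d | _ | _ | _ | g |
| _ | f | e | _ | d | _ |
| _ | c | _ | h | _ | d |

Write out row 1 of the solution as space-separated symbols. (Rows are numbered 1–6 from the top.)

e g d f h c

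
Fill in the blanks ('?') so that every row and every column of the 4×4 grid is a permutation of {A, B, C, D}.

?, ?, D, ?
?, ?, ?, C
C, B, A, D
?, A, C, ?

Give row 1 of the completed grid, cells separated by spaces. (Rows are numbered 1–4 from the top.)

B C D A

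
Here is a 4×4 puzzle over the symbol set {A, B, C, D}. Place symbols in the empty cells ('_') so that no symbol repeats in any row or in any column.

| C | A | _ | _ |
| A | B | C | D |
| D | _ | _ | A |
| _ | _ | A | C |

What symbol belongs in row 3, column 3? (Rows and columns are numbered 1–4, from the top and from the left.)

B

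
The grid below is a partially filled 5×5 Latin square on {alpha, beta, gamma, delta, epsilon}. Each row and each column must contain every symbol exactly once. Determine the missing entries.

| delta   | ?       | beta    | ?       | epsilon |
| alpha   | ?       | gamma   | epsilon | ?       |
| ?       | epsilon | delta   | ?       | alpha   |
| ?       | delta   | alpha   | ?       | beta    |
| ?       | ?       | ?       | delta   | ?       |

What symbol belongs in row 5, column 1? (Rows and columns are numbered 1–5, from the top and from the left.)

At row 2, column 2: row 2 has {alpha,gamma,epsilon}; column 2 has {delta,epsilon}; that leaves beta.
At row 2, column 5: row 2 has {alpha,beta,gamma,epsilon}; column 5 has {alpha,beta,epsilon}; that leaves delta.
At row 4, column 4: row 4 has {alpha,beta,delta}; column 4 has {delta,epsilon}; that leaves gamma.
At row 5, column 3: row 5 has {delta}; column 3 has {alpha,beta,gamma,delta}; that leaves epsilon.
At row 5, column 5: row 5 has {delta,epsilon}; column 5 has {alpha,beta,delta,epsilon}; that leaves gamma.
At row 1, column 4: row 1 has {beta,delta,epsilon}; column 4 has {gamma,delta,epsilon}; that leaves alpha.
At row 3, column 4: row 3 has {alpha,delta,epsilon}; column 4 has {alpha,gamma,delta,epsilon}; that leaves beta.
At row 4, column 1: row 4 has {alpha,beta,gamma,delta}; column 1 has {alpha,delta}; that leaves epsilon.
At row 5, column 1: row 5 has {gamma,delta,epsilon}; column 1 has {alpha,delta,epsilon}; that leaves beta.

beta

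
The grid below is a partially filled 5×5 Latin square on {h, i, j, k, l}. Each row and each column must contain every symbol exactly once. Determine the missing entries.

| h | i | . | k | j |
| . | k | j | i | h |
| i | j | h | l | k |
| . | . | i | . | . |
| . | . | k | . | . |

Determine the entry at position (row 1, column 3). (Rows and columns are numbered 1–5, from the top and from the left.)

l

(r1,c3): row 1 has {h,i,j,k}; column 3 has {h,i,j,k}, so it must be l.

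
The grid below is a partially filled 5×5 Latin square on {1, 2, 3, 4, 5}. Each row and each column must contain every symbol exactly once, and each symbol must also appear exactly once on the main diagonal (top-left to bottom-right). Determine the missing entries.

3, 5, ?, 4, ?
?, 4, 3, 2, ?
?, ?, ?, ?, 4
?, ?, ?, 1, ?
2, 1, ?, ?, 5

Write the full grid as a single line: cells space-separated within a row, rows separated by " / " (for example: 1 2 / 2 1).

row 2 has {2,3,4}; column 5 has {4,5} — only 1 is left for (r2,c5).
row 3 has {4}; column 3 has {3}; the diagonal has {1,3,4,5} — only 2 is left for (r3,c3).
row 5 has {1,2,5}; column 3 has {2,3} — only 4 is left for (r5,c3).
row 5 has {1,2,4,5}; column 4 has {1,2,4} — only 3 is left for (r5,c4).
row 1 has {3,4,5}; column 3 has {2,3,4} — only 1 is left for (r1,c3).
row 1 has {1,3,4,5}; column 5 has {1,4,5} — only 2 is left for (r1,c5).
row 2 has {1,2,3,4}; column 1 has {2,3} — only 5 is left for (r2,c1).
row 3 has {2,4}; column 1 has {2,3,5} — only 1 is left for (r3,c1).
row 3 has {1,2,4}; column 2 has {1,4,5} — only 3 is left for (r3,c2).
row 3 has {1,2,3,4}; column 4 has {1,2,3,4} — only 5 is left for (r3,c4).
row 4 has {1}; column 1 has {1,2,3,5} — only 4 is left for (r4,c1).
row 4 has {1,4}; column 2 has {1,3,4,5} — only 2 is left for (r4,c2).
row 4 has {1,2,4}; column 3 has {1,2,3,4} — only 5 is left for (r4,c3).
row 4 has {1,2,4,5}; column 5 has {1,2,4,5} — only 3 is left for (r4,c5).

3 5 1 4 2 / 5 4 3 2 1 / 1 3 2 5 4 / 4 2 5 1 3 / 2 1 4 3 5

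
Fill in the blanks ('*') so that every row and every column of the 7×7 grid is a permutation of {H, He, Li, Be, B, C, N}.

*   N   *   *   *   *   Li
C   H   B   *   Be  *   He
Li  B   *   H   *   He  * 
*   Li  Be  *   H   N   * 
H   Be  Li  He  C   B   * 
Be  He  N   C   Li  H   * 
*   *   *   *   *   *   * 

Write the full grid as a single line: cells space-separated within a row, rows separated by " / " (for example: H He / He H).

B N H Be He C Li / C H B N Be Li He / Li B C H N He Be / He Li Be B H N C / H Be Li He C B N / Be He N C Li H B / N C He Li B Be H

Cell (r2,c6): row 2 has {H,He,Be,B,C}; column 6 has {H,He,B,N} → Li.
Cell (r3,c3): row 3 has {H,He,Li,B}; column 3 has {Li,Be,B,N} → C.
Cell (r3,c5): row 3 has {H,He,Li,B,C}; column 5 has {H,Li,Be,C} → N.
Cell (r3,c7): row 3 has {H,He,Li,B,C,N}; column 7 has {He,Li} → Be.
Cell (r4,c4): row 4 has {H,Li,Be,N}; column 4 has {H,He,C} → B.
Cell (r4,c7): row 4 has {H,Li,Be,B,N}; column 7 has {He,Li,Be} → C.
Cell (r5,c7): row 5 has {H,He,Li,Be,B,C}; column 7 has {He,Li,Be,C} → N.
Cell (r6,c7): row 6 has {H,He,Li,Be,C,N}; column 7 has {He,Li,Be,C,N} → B.
Cell (r7,c2): row 7 is empty so far; column 2 has {H,He,Li,Be,B,N} → C.
Cell (r7,c6): row 7 has {C}; column 6 has {H,He,Li,B,N} → Be.
Cell (r7,c7): row 7 has {Be,C}; column 7 has {He,Li,Be,B,C,N} → H.
Cell (r1,c4): row 1 has {Li,N}; column 4 has {H,He,B,C} → Be.
Cell (r1,c6): row 1 has {Li,Be,N}; column 6 has {H,He,Li,Be,B,N} → C.
Cell (r2,c4): row 2 has {H,He,Li,Be,B,C}; column 4 has {H,He,Be,B,C} → N.
Cell (r4,c1): row 4 has {H,Li,Be,B,C,N}; column 1 has {H,Li,Be,C} → He.
Cell (r7,c3): row 7 has {H,Be,C}; column 3 has {Li,Be,B,C,N} → He.
Cell (r7,c4): row 7 has {H,He,Be,C}; column 4 has {H,He,Be,B,C,N} → Li.
Cell (r7,c5): row 7 has {H,He,Li,Be,C}; column 5 has {H,Li,Be,C,N} → B.
Cell (r1,c1): row 1 has {Li,Be,C,N}; column 1 has {H,He,Li,Be,C} → B.
Cell (r1,c3): row 1 has {Li,Be,B,C,N}; column 3 has {He,Li,Be,B,C,N} → H.
Cell (r1,c5): row 1 has {H,Li,Be,B,C,N}; column 5 has {H,Li,Be,B,C,N} → He.
Cell (r7,c1): row 7 has {H,He,Li,Be,B,C}; column 1 has {H,He,Li,Be,B,C} → N.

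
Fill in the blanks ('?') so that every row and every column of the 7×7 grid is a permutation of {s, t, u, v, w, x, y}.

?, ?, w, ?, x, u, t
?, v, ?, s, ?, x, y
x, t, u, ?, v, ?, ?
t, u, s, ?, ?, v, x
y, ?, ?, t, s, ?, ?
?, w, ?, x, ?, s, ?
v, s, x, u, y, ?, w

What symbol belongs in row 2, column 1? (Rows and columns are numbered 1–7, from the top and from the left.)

w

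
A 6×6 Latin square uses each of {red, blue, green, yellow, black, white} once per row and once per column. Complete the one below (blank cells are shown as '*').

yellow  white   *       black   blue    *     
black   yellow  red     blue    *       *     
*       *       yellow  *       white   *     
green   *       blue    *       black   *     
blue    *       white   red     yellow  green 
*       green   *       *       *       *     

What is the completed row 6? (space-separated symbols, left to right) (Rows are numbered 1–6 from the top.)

white green black yellow red blue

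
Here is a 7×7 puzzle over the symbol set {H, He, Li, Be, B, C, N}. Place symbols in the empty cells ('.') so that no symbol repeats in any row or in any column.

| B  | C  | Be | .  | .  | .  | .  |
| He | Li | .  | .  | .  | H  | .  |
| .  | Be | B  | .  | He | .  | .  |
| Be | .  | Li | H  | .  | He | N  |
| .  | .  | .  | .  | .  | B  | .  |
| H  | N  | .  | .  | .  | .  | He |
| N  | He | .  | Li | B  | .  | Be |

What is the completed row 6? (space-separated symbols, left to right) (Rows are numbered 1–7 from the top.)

H N C B Li Be He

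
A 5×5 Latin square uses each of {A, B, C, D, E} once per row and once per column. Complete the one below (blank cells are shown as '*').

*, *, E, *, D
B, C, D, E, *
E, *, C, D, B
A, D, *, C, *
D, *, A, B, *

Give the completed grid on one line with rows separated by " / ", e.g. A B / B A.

row 1 has {D,E}; column 1 has {A,B,D,E} — only C is left for (r1,c1).
row 1 has {C,D,E}; column 4 has {B,C,D,E} — only A is left for (r1,c4).
row 2 has {B,C,D,E}; column 5 has {B,D} — only A is left for (r2,c5).
row 3 has {B,C,D,E}; column 2 has {C,D} — only A is left for (r3,c2).
row 4 has {A,C,D}; column 3 has {A,C,D,E} — only B is left for (r4,c3).
row 4 has {A,B,C,D}; column 5 has {A,B,D} — only E is left for (r4,c5).
row 5 has {A,B,D}; column 2 has {A,C,D} — only E is left for (r5,c2).
row 5 has {A,B,D,E}; column 5 has {A,B,D,E} — only C is left for (r5,c5).
row 1 has {A,C,D,E}; column 2 has {A,C,D,E} — only B is left for (r1,c2).

C B E A D / B C D E A / E A C D B / A D B C E / D E A B C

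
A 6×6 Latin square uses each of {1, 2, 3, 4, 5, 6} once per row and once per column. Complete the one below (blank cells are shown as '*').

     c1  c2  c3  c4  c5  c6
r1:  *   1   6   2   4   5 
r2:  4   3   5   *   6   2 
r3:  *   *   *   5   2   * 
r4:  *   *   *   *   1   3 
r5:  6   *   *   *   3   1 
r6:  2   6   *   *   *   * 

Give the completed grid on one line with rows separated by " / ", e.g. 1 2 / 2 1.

3 1 6 2 4 5 / 4 3 5 1 6 2 / 1 4 3 5 2 6 / 5 2 4 6 1 3 / 6 5 2 4 3 1 / 2 6 1 3 5 4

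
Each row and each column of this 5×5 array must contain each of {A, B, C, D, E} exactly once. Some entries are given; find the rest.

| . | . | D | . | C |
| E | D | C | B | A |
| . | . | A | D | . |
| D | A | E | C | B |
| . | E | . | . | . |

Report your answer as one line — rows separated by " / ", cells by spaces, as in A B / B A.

A B D E C / E D C B A / B C A D E / D A E C B / C E B A D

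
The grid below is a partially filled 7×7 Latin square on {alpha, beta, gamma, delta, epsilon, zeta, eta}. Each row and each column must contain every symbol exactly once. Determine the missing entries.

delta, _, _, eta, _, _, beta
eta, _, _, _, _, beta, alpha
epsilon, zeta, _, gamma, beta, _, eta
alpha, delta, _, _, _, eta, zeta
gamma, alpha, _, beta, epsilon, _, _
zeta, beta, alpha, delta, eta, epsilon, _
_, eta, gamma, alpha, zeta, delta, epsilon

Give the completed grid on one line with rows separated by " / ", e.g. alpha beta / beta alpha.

(r3,c3) = delta
(r3,c6) = alpha
(r4,c4) = epsilon
(r4,c5) = gamma
(r5,c6) = zeta
(r5,c7) = delta
(r6,c7) = gamma
(r7,c1) = beta
(r1,c5) = alpha
(r1,c6) = gamma
(r2,c4) = zeta
(r2,c5) = delta
(r4,c3) = beta
(r5,c3) = eta
(r1,c2) = epsilon
(r1,c3) = zeta
(r2,c2) = gamma
(r2,c3) = epsilon

delta epsilon zeta eta alpha gamma beta / eta gamma epsilon zeta delta beta alpha / epsilon zeta delta gamma beta alpha eta / alpha delta beta epsilon gamma eta zeta / gamma alpha eta beta epsilon zeta delta / zeta beta alpha delta eta epsilon gamma / beta eta gamma alpha zeta delta epsilon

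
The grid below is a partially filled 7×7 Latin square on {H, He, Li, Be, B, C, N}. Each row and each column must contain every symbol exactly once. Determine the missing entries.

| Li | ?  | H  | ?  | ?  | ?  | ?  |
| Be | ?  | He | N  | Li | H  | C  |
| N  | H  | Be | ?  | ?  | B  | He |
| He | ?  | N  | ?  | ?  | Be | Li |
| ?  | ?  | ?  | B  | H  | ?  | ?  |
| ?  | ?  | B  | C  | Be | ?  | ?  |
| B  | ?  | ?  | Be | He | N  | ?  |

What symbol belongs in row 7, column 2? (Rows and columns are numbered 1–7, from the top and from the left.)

Li

(r1,c4) = He
(r1,c6) = C
(r2,c2) = B
(r3,c4) = Li
(r3,c5) = C
(r4,c2) = C
(r4,c4) = H
(r4,c5) = B
(r5,c1) = C
(r5,c3) = Li
(r5,c6) = He
(r6,c1) = H
(r6,c6) = Li
(r6,c7) = N
(r7,c2) = Li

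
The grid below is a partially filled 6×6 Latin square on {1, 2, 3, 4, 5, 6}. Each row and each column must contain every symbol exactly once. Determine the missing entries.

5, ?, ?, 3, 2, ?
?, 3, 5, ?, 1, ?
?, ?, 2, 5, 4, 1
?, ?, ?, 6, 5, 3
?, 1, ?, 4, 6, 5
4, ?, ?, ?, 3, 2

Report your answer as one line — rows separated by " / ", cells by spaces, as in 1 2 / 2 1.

5 4 1 3 2 6 / 6 3 5 2 1 4 / 3 6 2 5 4 1 / 1 2 4 6 5 3 / 2 1 3 4 6 5 / 4 5 6 1 3 2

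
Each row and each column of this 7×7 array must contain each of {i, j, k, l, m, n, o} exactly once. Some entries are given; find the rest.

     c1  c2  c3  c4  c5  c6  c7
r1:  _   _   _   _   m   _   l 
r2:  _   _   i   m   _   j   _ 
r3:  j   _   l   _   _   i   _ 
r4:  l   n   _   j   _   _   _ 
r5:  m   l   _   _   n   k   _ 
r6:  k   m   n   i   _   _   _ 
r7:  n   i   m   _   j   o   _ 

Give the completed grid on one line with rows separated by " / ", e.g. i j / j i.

i j o k m n l / o k i m l j n / j o l n k i m / l n k j i m o / m l j o n k i / k m n i o l j / n i m l j o k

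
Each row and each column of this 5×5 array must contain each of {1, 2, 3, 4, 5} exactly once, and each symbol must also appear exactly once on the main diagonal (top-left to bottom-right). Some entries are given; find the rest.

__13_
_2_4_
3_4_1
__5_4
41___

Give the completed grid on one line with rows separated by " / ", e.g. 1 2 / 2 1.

5 4 1 3 2 / 1 2 3 4 5 / 3 5 4 2 1 / 2 3 5 1 4 / 4 1 2 5 3

(r1,c1) = 5
(r1,c2) = 4
(r1,c5) = 2
(r2,c1) = 1
(r2,c3) = 3
(r2,c5) = 5
(r3,c2) = 5
(r3,c4) = 2
(r4,c1) = 2
(r4,c2) = 3
(r4,c4) = 1
(r5,c3) = 2
(r5,c4) = 5
(r5,c5) = 3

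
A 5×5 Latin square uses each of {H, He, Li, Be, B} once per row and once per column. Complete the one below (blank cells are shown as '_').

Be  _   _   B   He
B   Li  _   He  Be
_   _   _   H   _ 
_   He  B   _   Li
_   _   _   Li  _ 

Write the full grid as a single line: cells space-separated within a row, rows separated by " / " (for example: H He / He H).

(r1,c2) = H
(r1,c3) = Li
(r2,c3) = H
(r3,c5) = B
(r4,c1) = H
(r4,c4) = Be
(r5,c1) = He
(r5,c3) = Be
(r5,c5) = H
(r3,c1) = Li
(r3,c2) = Be
(r3,c3) = He
(r5,c2) = B

Be H Li B He / B Li H He Be / Li Be He H B / H He B Be Li / He B Be Li H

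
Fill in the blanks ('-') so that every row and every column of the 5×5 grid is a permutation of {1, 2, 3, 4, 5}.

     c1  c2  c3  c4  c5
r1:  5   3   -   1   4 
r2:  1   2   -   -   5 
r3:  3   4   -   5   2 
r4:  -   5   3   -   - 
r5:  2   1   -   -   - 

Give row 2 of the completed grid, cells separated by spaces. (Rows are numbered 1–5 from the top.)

1 2 4 3 5

row 1 has {1,3,4,5}; column 3 has {3} — only 2 is left for (r1,c3).
row 2 has {1,2,5}; column 3 has {2,3} — only 4 is left for (r2,c3).
row 2 has {1,2,4,5}; column 4 has {1,5} — only 3 is left for (r2,c4).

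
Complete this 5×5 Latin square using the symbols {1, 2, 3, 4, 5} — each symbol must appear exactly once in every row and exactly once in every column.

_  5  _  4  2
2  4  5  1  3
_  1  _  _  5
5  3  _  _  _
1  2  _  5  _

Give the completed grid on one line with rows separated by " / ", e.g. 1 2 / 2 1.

3 5 1 4 2 / 2 4 5 1 3 / 4 1 2 3 5 / 5 3 4 2 1 / 1 2 3 5 4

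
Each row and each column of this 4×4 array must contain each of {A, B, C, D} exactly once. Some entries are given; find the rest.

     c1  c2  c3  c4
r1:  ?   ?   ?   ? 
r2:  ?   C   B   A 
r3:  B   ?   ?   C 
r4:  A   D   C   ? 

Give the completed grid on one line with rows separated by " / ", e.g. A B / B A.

C B A D / D C B A / B A D C / A D C B

row 2 has {A,B,C}; column 1 has {A,B} — only D is left for (r2,c1).
row 3 has {B,C}; column 2 has {C,D} — only A is left for (r3,c2).
row 3 has {A,B,C}; column 3 has {B,C} — only D is left for (r3,c3).
row 4 has {A,C,D}; column 4 has {A,C} — only B is left for (r4,c4).
row 1 is empty so far; column 1 has {A,B,D} — only C is left for (r1,c1).
row 1 has {C}; column 2 has {A,C,D} — only B is left for (r1,c2).
row 1 has {B,C}; column 3 has {B,C,D} — only A is left for (r1,c3).
row 1 has {A,B,C}; column 4 has {A,B,C} — only D is left for (r1,c4).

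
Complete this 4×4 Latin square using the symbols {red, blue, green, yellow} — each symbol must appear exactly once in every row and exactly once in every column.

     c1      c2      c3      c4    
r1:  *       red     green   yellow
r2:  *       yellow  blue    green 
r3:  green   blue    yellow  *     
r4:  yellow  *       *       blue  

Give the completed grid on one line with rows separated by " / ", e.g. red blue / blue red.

row 1 has {red,green,yellow}; column 1 has {green,yellow} — only blue is left for (r1,c1).
row 2 has {blue,green,yellow}; column 1 has {blue,green,yellow} — only red is left for (r2,c1).
row 3 has {blue,green,yellow}; column 4 has {blue,green,yellow} — only red is left for (r3,c4).
row 4 has {blue,yellow}; column 2 has {red,blue,yellow} — only green is left for (r4,c2).
row 4 has {blue,green,yellow}; column 3 has {blue,green,yellow} — only red is left for (r4,c3).

blue red green yellow / red yellow blue green / green blue yellow red / yellow green red blue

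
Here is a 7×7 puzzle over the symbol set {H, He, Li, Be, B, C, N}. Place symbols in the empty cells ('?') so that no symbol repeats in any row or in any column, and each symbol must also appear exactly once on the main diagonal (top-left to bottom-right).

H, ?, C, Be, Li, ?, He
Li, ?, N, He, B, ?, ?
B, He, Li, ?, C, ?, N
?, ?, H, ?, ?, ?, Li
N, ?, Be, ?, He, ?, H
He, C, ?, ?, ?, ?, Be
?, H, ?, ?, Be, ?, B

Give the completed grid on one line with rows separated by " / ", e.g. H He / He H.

H N C Be Li B He / Li Be N He B H C / B He Li H C Be N / Be B H C N He Li / N Li Be B He C H / He C B Li H N Be / C H He N Be Li B

Cell (r2,c2): row 2 has {He,Li,B,N}; column 2 has {H,He,C}; the diagonal has {H,He,Li,B} → Be.
Cell (r2,c7): row 2 has {He,Li,Be,B,N}; column 7 has {H,He,Li,Be,B,N} → C.
Cell (r3,c4): row 3 has {He,Li,B,C,N}; column 4 has {He,Be} → H.
Cell (r3,c6): row 3 has {H,He,Li,B,C,N}; column 6 is empty so far → Be.
Cell (r4,c5): row 4 has {H,Li}; column 5 has {He,Li,Be,B,C} → N.
Cell (r6,c3): row 6 has {He,Be,C}; column 3 has {H,Li,Be,C,N} → B.
Cell (r6,c5): row 6 has {He,Be,B,C}; column 5 has {He,Li,Be,B,C,N} → H.
Cell (r6,c6): row 6 has {H,He,Be,B,C}; column 6 has {Be}; the diagonal has {H,He,Li,Be,B} → N.
Cell (r7,c1): row 7 has {H,Be,B}; column 1 has {H,He,Li,B,N} → C.
Cell (r7,c3): row 7 has {H,Be,B,C}; column 3 has {H,Li,Be,B,C,N} → He.
Cell (r7,c6): row 7 has {H,He,Be,B,C}; column 6 has {Be,N} → Li.
Cell (r1,c6): row 1 has {H,He,Li,Be,C}; column 6 has {Li,Be,N} → B.
Cell (r2,c6): row 2 has {He,Li,Be,B,C,N}; column 6 has {Li,Be,B,N} → H.
Cell (r4,c1): row 4 has {H,Li,N}; column 1 has {H,He,Li,B,C,N} → Be.
Cell (r4,c2): row 4 has {H,Li,Be,N}; column 2 has {H,He,Be,C} → B.
Cell (r4,c4): row 4 has {H,Li,Be,B,N}; column 4 has {H,He,Be}; the diagonal has {H,He,Li,Be,B,N} → C.
Cell (r4,c6): row 4 has {H,Li,Be,B,C,N}; column 6 has {H,Li,Be,B,N} → He.
Cell (r5,c2): row 5 has {H,He,Be,N}; column 2 has {H,He,Be,B,C} → Li.
Cell (r5,c4): row 5 has {H,He,Li,Be,N}; column 4 has {H,He,Be,C} → B.
Cell (r5,c6): row 5 has {H,He,Li,Be,B,N}; column 6 has {H,He,Li,Be,B,N} → C.
Cell (r6,c4): row 6 has {H,He,Be,B,C,N}; column 4 has {H,He,Be,B,C} → Li.
Cell (r7,c4): row 7 has {H,He,Li,Be,B,C}; column 4 has {H,He,Li,Be,B,C} → N.
Cell (r1,c2): row 1 has {H,He,Li,Be,B,C}; column 2 has {H,He,Li,Be,B,C} → N.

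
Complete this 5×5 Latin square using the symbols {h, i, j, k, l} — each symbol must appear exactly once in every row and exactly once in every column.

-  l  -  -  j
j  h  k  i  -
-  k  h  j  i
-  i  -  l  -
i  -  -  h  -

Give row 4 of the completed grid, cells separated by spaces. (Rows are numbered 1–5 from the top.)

k i j l h

(r1,c3) = i
(r1,c4) = k
(r2,c5) = l
(r3,c1) = l
(r4,c3) = j
(r5,c2) = j
(r5,c3) = l
(r5,c5) = k
(r1,c1) = h
(r4,c1) = k
(r4,c5) = h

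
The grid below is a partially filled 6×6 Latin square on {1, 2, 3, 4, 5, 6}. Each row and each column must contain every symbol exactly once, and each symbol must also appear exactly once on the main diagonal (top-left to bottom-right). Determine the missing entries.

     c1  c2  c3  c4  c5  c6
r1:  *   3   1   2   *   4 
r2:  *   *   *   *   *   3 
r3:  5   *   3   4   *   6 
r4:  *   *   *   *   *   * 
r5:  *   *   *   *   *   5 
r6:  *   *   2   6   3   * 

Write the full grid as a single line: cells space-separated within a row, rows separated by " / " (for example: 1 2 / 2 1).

6 3 1 2 5 4 / 2 4 5 1 6 3 / 5 2 3 4 1 6 / 3 1 6 5 4 2 / 1 6 4 3 2 5 / 4 5 2 6 3 1

row 1 has {1,2,3,4}; column 1 has {5}; the diagonal has {3} — only 6 is left for (r1,c1).
row 1 has {1,2,3,4,6}; column 5 has {3} — only 5 is left for (r1,c5).
row 6 has {2,3,6}; column 6 has {3,4,5,6}; the diagonal has {3,6} — only 1 is left for (r6,c6).
row 4 is empty so far; column 4 has {2,4,6}; the diagonal has {1,3,6} — only 5 is left for (r4,c4).
row 4 has {5}; column 6 has {1,3,4,5,6} — only 2 is left for (r4,c6).
row 6 has {1,2,3,6}; column 1 has {5,6} — only 4 is left for (r6,c1).
row 6 has {1,2,3,4,6}; column 2 has {3} — only 5 is left for (r6,c2).
row 2 has {3}; column 4 has {2,4,5,6} — only 1 is left for (r2,c4).
row 5 has {5}; column 4 has {1,2,4,5,6} — only 3 is left for (r5,c4).
row 2 has {1,3}; column 1 has {4,5,6} — only 2 is left for (r2,c1).
row 2 has {1,2,3}; column 2 has {3,5}; the diagonal has {1,3,5,6} — only 4 is left for (r2,c2).
row 2 has {1,2,3,4}; column 5 has {3,5} — only 6 is left for (r2,c5).
row 5 has {3,5}; column 1 has {2,4,5,6} — only 1 is left for (r5,c1).
row 5 has {1,3,5}; column 5 has {3,5,6}; the diagonal has {1,3,4,5,6} — only 2 is left for (r5,c5).
row 2 has {1,2,3,4,6}; column 3 has {1,2,3} — only 5 is left for (r2,c3).
row 3 has {3,4,5,6}; column 5 has {2,3,5,6} — only 1 is left for (r3,c5).
row 4 has {2,5}; column 1 has {1,2,4,5,6} — only 3 is left for (r4,c1).
row 4 has {2,3,5}; column 5 has {1,2,3,5,6} — only 4 is left for (r4,c5).
row 5 has {1,2,3,5}; column 2 has {3,4,5} — only 6 is left for (r5,c2).
row 5 has {1,2,3,5,6}; column 3 has {1,2,3,5} — only 4 is left for (r5,c3).
row 3 has {1,3,4,5,6}; column 2 has {3,4,5,6} — only 2 is left for (r3,c2).
row 4 has {2,3,4,5}; column 2 has {2,3,4,5,6} — only 1 is left for (r4,c2).
row 4 has {1,2,3,4,5}; column 3 has {1,2,3,4,5} — only 6 is left for (r4,c3).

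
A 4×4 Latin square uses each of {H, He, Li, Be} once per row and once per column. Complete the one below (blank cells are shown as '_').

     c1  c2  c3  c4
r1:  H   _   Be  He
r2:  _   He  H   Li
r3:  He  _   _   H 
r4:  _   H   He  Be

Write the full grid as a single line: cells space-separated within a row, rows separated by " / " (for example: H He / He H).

H Li Be He / Be He H Li / He Be Li H / Li H He Be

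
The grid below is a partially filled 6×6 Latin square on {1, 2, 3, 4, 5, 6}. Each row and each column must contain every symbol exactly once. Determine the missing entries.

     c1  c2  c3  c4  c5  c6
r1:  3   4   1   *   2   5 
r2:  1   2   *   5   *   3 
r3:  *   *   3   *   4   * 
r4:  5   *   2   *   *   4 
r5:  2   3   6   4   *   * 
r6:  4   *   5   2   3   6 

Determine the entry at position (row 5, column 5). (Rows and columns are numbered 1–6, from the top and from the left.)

5

(r1,c4) = 6
(r2,c3) = 4
(r2,c5) = 6
(r3,c1) = 6
(r3,c4) = 1
(r3,c6) = 2
(r4,c4) = 3
(r4,c5) = 1
(r5,c5) = 5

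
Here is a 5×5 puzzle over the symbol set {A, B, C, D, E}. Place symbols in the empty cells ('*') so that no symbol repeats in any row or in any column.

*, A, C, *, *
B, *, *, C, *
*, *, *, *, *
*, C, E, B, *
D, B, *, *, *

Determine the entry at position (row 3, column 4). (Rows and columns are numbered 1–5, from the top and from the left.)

(r1,c1) = E
(r1,c4) = D
(r1,c5) = B
(r4,c1) = A
(r4,c5) = D
(r5,c3) = A
(r5,c4) = E
(r5,c5) = C
(r2,c3) = D
(r3,c1) = C
(r3,c3) = B
(r3,c4) = A

A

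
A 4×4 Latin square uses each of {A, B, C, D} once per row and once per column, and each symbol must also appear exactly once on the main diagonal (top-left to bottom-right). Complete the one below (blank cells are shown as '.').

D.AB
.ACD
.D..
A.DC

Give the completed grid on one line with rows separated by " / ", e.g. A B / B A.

(r1,c2) = C
(r2,c1) = B
(r3,c1) = C
(r3,c3) = B
(r3,c4) = A
(r4,c2) = B

D C A B / B A C D / C D B A / A B D C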